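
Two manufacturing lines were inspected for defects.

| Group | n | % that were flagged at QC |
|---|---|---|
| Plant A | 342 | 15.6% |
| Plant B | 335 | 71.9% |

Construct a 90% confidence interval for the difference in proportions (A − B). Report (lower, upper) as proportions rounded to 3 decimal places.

SE₁ = √(p̂₁(1−p̂₁)/n₁) = √(0.1560·0.8440/342) = 0.01962; SE₂ = √(0.7190·0.2810/335) = 0.02456.
Independent samples: SE of the difference = √(SE₁² + SE₂²) = √(0.0003849444 + 0.0006031936) = 0.03143.
z* for 90% confidence is 1.645, so the margin of error is 1.645 × 0.03143 = 0.05170.
Point estimate p̂₁ − p̂₂ = 0.1560 − 0.7190 = -0.5630.
-0.5630 ± 0.05170 → (-0.615, -0.511).

(-0.615, -0.511)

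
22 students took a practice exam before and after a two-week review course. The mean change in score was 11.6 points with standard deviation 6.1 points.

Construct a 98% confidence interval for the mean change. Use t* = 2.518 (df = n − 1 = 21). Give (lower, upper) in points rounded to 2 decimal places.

(8.33, 14.87)

Paired design: SE = s_d/√n = 6.1/√22 = 1.3005.
t* = 2.518; margin of error = 2.518 × 1.3005 = 3.2747.
11.6 ± 3.2747 → (8.33, 14.87).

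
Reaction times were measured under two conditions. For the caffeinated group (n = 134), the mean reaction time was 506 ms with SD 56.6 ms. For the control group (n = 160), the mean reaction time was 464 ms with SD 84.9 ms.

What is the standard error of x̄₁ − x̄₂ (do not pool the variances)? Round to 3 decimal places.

Per-group SEs: s₁/√n₁ = 56.6/√134 = 4.8895, s₂/√n₂ = 84.9/√160 = 6.7119.
Unpooled SE of the difference: √(23.90721025 + 45.04960161) = 8.3040.

8.304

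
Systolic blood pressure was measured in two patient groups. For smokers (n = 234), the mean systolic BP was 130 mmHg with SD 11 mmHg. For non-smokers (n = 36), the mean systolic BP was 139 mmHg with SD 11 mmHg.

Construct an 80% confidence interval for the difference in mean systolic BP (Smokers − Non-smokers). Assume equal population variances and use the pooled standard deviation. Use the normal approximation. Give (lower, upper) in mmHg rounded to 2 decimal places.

(-11.52, -6.48)

s_p = √[((n₁−1)s₁² + (n₂−1)s₂²)/(n₁+n₂−2)] = √[(233·11² + 35·11²)/268] = 11.0000.
SE = 11.0000·√(1/234 + 1/36) = 1.9693.
With z* = 1.282, margin = 1.282 × 1.9693 = 2.5246.
x̄₁ − x̄₂ = 130 − 139 = -9.0000; interval -9.0000 ± 2.5246 = (-11.52, -6.48).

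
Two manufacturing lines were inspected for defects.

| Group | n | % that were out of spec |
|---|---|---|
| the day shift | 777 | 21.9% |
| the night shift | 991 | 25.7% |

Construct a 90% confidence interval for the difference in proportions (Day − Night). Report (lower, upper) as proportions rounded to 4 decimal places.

The two standard errors are √(0.2190×0.7810/777) = 0.01484 and √(0.2570×0.7430/991) = 0.01388.
Because the samples are independent, SE_diff = √(0.01484² + 0.01388²) = 0.02032.
Using z* = 1.645 for 90%, ME = 1.645 × 0.02032 = 0.03343.
p̂₁ − p̂₂ = -0.0380; interval -0.0380 ± 0.03343 gives (-0.0714, -0.0046).

(-0.0714, -0.0046)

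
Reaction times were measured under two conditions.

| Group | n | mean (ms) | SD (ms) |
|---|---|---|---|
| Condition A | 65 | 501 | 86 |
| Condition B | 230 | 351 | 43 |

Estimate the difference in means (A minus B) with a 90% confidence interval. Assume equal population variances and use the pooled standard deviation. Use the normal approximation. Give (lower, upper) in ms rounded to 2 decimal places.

(137.22, 162.78)

s_p = √[((n₁−1)s₁² + (n₂−1)s₂²)/(n₁+n₂−2)] = √[(64·86² + 229·43²)/293] = 55.3230.
SE = 55.3230·√(1/65 + 1/230) = 7.7713.
With z* = 1.645, margin = 1.645 × 7.7713 = 12.7838.
x̄₁ − x̄₂ = 501 − 351 = 150.0000; interval 150.0000 ± 12.7838 = (137.22, 162.78).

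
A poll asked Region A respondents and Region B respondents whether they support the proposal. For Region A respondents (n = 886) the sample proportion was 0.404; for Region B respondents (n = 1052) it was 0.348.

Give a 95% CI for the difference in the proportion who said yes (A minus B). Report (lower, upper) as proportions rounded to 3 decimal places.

(0.013, 0.099)

The two standard errors are √(0.4040×0.5960/886) = 0.01649 and √(0.3480×0.6520/1052) = 0.01469.
Because the samples are independent, SE_diff = √(0.01649² + 0.01469²) = 0.02208.
Using z* = 1.960 for 95%, ME = 1.960 × 0.02208 = 0.04328.
p̂₁ − p̂₂ = 0.0560; interval 0.0560 ± 0.04328 gives (0.013, 0.099).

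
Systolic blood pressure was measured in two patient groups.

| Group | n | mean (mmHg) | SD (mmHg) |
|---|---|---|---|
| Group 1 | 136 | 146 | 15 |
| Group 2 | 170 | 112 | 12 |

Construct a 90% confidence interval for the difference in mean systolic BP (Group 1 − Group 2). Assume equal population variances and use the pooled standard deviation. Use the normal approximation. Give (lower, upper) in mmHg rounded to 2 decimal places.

s_p = √[((n₁−1)s₁² + (n₂−1)s₂²)/(n₁+n₂−2)] = √[(135·15² + 169·12²)/304] = 13.4153.
SE = 13.4153·√(1/136 + 1/170) = 1.5434.
With z* = 1.645, margin = 1.645 × 1.5434 = 2.5389.
x̄₁ − x̄₂ = 146 − 112 = 34.0000; interval 34.0000 ± 2.5389 = (31.46, 36.54).

(31.46, 36.54)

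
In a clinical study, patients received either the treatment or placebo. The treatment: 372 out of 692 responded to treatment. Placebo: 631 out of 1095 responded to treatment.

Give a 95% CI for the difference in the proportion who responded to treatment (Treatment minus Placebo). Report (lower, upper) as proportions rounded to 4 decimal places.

(-0.0860, 0.0086)

Sample proportions: 372/692 = 0.5376, 631/1095 = 0.5763.
Each SE is √(p̂(1−p̂)/n): √(0.5376·0.4624/692) = 0.01895 and √(0.5763·0.4237/1095) = 0.01493.
SE(p̂₁ − p̂₂) = √(SE₁² + SE₂²) = √(0.0003591025 + 0.0002229049) = 0.02412, since the two samples are independent.
At 95% confidence z* = 1.960; margin = 1.960 × 0.02412 = 0.04728.
The difference is 0.5376 − 0.5763 = -0.0387, so the interval is -0.0387 ± 0.04728 = (-0.0860, 0.0086).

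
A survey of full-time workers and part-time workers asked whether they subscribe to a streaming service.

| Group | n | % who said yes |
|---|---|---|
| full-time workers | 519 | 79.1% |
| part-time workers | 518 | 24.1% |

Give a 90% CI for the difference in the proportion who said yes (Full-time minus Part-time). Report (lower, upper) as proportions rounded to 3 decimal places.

(0.507, 0.593)

Each SE is √(p̂(1−p̂)/n): √(0.7910·0.2090/519) = 0.01785 and √(0.2410·0.7590/518) = 0.01879.
SE(p̂₁ − p̂₂) = √(SE₁² + SE₂²) = √(0.0003186225 + 0.0003530641) = 0.02592, since the two samples are independent.
At 90% confidence z* = 1.645; margin = 1.645 × 0.02592 = 0.04264.
The difference is 0.7910 − 0.2410 = 0.5500, so the interval is 0.5500 ± 0.04264 = (0.507, 0.593).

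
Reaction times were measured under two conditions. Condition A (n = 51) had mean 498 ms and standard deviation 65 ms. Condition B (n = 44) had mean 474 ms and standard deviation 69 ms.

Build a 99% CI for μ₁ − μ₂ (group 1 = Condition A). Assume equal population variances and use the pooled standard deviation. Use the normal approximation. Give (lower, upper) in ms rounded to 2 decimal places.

(-11.45, 59.45)

s_p = √[((n₁−1)s₁² + (n₂−1)s₂²)/(n₁+n₂−2)] = √[(50·65² + 43·69²)/93] = 66.8792.
SE = 66.8792·√(1/51 + 1/44) = 13.7607.
With z* = 2.576, margin = 2.576 × 13.7607 = 35.4476.
x̄₁ − x̄₂ = 498 − 474 = 24.0000; interval 24.0000 ± 35.4476 = (-11.45, 59.45).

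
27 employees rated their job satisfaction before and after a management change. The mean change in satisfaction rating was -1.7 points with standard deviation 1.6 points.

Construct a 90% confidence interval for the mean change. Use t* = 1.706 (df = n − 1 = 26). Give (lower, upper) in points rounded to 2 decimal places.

(-2.23, -1.17)

This is a matched-pairs design, so SE = s_d/√n = 1.6/√27 = 0.3079.
Margin = 1.706 × 0.3079 = 0.5253; the interval is -1.7 ± 0.5253 = (-2.23, -1.17).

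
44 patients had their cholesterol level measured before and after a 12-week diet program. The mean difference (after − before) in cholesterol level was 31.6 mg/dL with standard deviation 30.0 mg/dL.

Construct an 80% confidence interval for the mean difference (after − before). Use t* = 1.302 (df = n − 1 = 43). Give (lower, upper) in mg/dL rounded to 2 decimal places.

(25.71, 37.49)

This is a matched-pairs design, so SE = s_d/√n = 30.0/√44 = 4.5227.
Margin = 1.302 × 4.5227 = 5.8886; the interval is 31.6 ± 5.8886 = (25.71, 37.49).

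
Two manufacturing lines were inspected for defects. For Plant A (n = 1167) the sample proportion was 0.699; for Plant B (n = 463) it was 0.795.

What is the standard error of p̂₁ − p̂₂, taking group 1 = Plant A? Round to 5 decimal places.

0.02307

The two standard errors are √(0.6990×0.3010/1167) = 0.01343 and √(0.7950×0.2050/463) = 0.01876.
Because the samples are independent, SE_diff = √(0.01343² + 0.01876²) = 0.02307.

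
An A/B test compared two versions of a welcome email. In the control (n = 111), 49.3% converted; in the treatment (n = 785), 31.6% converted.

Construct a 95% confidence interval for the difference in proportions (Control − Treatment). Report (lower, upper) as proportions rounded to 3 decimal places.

SE₁ = √(p̂₁(1−p̂₁)/n₁) = √(0.4930·0.5070/111) = 0.04745; SE₂ = √(0.3160·0.6840/785) = 0.01659.
Independent samples: SE of the difference = √(SE₁² + SE₂²) = √(0.0022515025 + 0.0002752281) = 0.05027.
z* for 95% confidence is 1.960, so the margin of error is 1.960 × 0.05027 = 0.09853.
Point estimate p̂₁ − p̂₂ = 0.4930 − 0.3160 = 0.1770.
0.1770 ± 0.09853 → (0.078, 0.276).

(0.078, 0.276)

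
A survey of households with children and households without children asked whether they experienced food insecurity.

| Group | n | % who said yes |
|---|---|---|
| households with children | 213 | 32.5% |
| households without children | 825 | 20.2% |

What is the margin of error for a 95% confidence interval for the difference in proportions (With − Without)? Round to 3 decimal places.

The two standard errors are √(0.3250×0.6750/213) = 0.03209 and √(0.2020×0.7980/825) = 0.01398.
Because the samples are independent, SE_diff = √(0.03209² + 0.01398²) = 0.03500.
Using z* = 1.960 for 95%, ME = 1.960 × 0.03500 = 0.06860.

0.069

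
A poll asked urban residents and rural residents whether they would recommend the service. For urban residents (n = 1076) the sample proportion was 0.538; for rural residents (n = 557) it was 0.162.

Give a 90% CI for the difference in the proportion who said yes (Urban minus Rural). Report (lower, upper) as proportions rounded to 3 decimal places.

The two standard errors are √(0.5380×0.4620/1076) = 0.01520 and √(0.1620×0.8380/557) = 0.01561.
Because the samples are independent, SE_diff = √(0.01520² + 0.01561²) = 0.02179.
Using z* = 1.645 for 90%, ME = 1.645 × 0.02179 = 0.03584.
p̂₁ − p̂₂ = 0.3760; interval 0.3760 ± 0.03584 gives (0.340, 0.412).

(0.340, 0.412)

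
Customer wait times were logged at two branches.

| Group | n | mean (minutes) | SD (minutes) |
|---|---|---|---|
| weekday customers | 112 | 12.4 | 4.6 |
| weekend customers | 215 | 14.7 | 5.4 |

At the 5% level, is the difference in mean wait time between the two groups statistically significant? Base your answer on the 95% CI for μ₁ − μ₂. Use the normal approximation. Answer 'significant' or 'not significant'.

Standard errors of each mean: 4.6/√112 = 0.4347 and 5.4/√215 = 0.3683.
SE(x̄₁ − x̄₂) = √(0.4347² + 0.3683²) = 0.5697 for independent samples with unequal variances.
With z* = 1.960, the margin is 1.960 × 0.5697 = 1.1166.
x̄₁ − x̄₂ = 12.4 − 14.7 = -2.3000; the interval is -2.3000 ± 1.1166 = (-3.4166, -1.1834).
The interval (-3.4166, -1.1834) does not contain 0, so the difference is significant.

significant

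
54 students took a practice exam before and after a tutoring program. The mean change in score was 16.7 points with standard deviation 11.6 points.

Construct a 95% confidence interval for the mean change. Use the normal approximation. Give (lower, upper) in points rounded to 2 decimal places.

This is a matched-pairs design, so SE = s_d/√n = 11.6/√54 = 1.5786.
Margin = 1.960 × 1.5786 = 3.0941; the interval is 16.7 ± 3.0941 = (13.61, 19.79).

(13.61, 19.79)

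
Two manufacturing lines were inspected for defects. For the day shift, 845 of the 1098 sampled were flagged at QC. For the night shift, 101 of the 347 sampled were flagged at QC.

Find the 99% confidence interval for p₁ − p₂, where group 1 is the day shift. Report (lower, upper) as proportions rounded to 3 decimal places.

p̂₁ = 845/1098 = 0.7696 and p̂₂ = 101/347 = 0.2911.
SE₁ = √(p̂₁(1−p̂₁)/n₁) = √(0.7696·0.2304/1098) = 0.01271; SE₂ = √(0.2911·0.7089/347) = 0.02439.
Independent samples: SE of the difference = √(SE₁² + SE₂²) = √(0.0001615441 + 0.0005948721) = 0.02750.
z* for 99% confidence is 2.576, so the margin of error is 2.576 × 0.02750 = 0.07084.
Point estimate p̂₁ − p̂₂ = 0.7696 − 0.2911 = 0.4785.
0.4785 ± 0.07084 → (0.408, 0.549).

(0.408, 0.549)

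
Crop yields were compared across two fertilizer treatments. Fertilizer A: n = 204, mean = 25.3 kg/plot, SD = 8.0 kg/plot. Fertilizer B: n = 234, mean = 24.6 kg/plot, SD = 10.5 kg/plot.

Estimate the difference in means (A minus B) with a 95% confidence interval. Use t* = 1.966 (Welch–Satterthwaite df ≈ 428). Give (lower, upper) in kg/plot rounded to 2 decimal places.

Standard errors of each mean: 8.0/√204 = 0.5601 and 10.5/√234 = 0.6864.
SE(x̄₁ − x̄₂) = √(0.5601² + 0.6864²) = 0.8859 for independent samples with unequal variances.
With t* = 1.966, the margin is 1.966 × 0.8859 = 1.7417.
x̄₁ − x̄₂ = 25.3 − 24.6 = 0.7000; the interval is 0.7000 ± 1.7417 = (-1.04, 2.44).

(-1.04, 2.44)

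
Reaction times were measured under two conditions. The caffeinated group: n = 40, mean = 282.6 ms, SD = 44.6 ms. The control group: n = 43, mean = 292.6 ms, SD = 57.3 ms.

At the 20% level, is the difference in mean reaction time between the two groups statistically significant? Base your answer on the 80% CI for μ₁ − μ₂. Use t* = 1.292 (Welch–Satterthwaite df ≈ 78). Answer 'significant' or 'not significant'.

not significant

SE₁ = s₁/√n₁ = 44.6/√40 = 7.0519; SE₂ = 57.3/√43 = 8.7382.
Independent samples, unequal variances: SE_diff = √(SE₁² + SE₂²) = √(49.72929361 + 76.35613924) = 11.2288.
t* = 1.292, so margin of error = 1.292 × 11.2288 = 14.5076.
Difference in means = 282.6 − 292.6 = -10.0000.
-10.0000 ± 14.5076 → (-24.5076, 4.5076).
The interval (-24.5076, 4.5076) contains 0, so the difference is not significant.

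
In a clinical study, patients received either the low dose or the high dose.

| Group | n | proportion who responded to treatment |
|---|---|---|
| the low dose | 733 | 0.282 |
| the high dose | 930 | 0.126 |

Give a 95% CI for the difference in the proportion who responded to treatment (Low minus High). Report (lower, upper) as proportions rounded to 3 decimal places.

SE₁ = √(p̂₁(1−p̂₁)/n₁) = √(0.2820·0.7180/733) = 0.01662; SE₂ = √(0.1260·0.8740/930) = 0.01088.
Independent samples: SE of the difference = √(SE₁² + SE₂²) = √(0.0002762244 + 0.0001183744) = 0.01986.
z* for 95% confidence is 1.960, so the margin of error is 1.960 × 0.01986 = 0.03893.
Point estimate p̂₁ − p̂₂ = 0.2820 − 0.1260 = 0.1560.
0.1560 ± 0.03893 → (0.117, 0.195).

(0.117, 0.195)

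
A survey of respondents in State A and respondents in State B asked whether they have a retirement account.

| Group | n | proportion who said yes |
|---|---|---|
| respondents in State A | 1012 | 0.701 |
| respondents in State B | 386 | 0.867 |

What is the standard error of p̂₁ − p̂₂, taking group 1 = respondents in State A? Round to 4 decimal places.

0.0225

SE₁ = √(p̂₁(1−p̂₁)/n₁) = √(0.7010·0.2990/1012) = 0.01439; SE₂ = √(0.8670·0.1330/386) = 0.01728.
Independent samples: SE of the difference = √(SE₁² + SE₂²) = √(0.0002070721 + 0.0002985984) = 0.02249.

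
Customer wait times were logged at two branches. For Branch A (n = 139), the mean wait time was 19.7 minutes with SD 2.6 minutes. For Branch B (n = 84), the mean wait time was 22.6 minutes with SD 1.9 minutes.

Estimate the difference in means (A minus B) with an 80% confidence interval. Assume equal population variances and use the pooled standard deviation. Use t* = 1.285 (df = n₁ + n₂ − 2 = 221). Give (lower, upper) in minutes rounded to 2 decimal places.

(-3.32, -2.48)

s_p = √[((n₁−1)s₁² + (n₂−1)s₂²)/(n₁+n₂−2)] = √[(138·2.6² + 83·1.9²)/221] = 2.3616.
SE = 2.3616·√(1/139 + 1/84) = 0.3264.
With t* = 1.285, margin = 1.285 × 0.3264 = 0.4194.
x̄₁ − x̄₂ = 19.7 − 22.6 = -2.9000; interval -2.9000 ± 0.4194 = (-3.32, -2.48).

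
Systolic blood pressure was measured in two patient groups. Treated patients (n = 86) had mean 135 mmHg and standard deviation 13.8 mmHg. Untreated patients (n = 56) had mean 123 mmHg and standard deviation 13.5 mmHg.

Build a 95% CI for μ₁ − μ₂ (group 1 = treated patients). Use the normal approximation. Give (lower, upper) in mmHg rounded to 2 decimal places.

SE₁ = s₁/√n₁ = 13.8/√86 = 1.4881; SE₂ = 13.5/√56 = 1.8040.
Independent samples, unequal variances: SE_diff = √(SE₁² + SE₂²) = √(2.21444161 + 3.254416) = 2.3386.
z* = 1.960, so margin of error = 1.960 × 2.3386 = 4.5837.
Difference in means = 135 − 123 = 12.0000.
12.0000 ± 4.5837 → (7.42, 16.58).

(7.42, 16.58)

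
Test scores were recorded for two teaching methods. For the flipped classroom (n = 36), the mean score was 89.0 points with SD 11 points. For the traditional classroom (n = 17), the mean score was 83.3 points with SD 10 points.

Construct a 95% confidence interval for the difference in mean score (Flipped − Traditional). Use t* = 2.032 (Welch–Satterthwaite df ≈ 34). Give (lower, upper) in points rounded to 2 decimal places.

SE₁ = s₁/√n₁ = 11/√36 = 1.8333; SE₂ = 10/√17 = 2.4254.
Independent samples, unequal variances: SE_diff = √(SE₁² + SE₂²) = √(3.36098889 + 5.88256516) = 3.0403.
t* = 2.032, so margin of error = 2.032 × 3.0403 = 6.1779.
Difference in means = 89.0 − 83.3 = 5.7000.
5.7000 ± 6.1779 → (-0.48, 11.88).

(-0.48, 11.88)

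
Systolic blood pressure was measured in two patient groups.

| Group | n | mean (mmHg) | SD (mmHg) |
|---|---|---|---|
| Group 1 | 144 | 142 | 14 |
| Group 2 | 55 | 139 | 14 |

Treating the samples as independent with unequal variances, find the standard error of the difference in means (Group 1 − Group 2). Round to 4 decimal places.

Per-group SEs: s₁/√n₁ = 14/√144 = 1.1667, s₂/√n₂ = 14/√55 = 1.8878.
Unpooled SE of the difference: √(1.36118889 + 3.56378884) = 2.2192.

2.2192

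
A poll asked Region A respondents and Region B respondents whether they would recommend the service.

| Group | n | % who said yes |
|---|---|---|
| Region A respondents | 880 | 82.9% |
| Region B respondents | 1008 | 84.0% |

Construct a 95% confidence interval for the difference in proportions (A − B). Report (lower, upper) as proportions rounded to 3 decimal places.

(-0.045, 0.023)

SE₁ = √(p̂₁(1−p̂₁)/n₁) = √(0.8290·0.1710/880) = 0.01269; SE₂ = √(0.8400·0.1600/1008) = 0.01155.
Independent samples: SE of the difference = √(SE₁² + SE₂²) = √(0.0001610361 + 0.0001334025) = 0.01716.
z* for 95% confidence is 1.960, so the margin of error is 1.960 × 0.01716 = 0.03363.
Point estimate p̂₁ − p̂₂ = 0.8290 − 0.8400 = -0.0110.
-0.0110 ± 0.03363 → (-0.045, 0.023).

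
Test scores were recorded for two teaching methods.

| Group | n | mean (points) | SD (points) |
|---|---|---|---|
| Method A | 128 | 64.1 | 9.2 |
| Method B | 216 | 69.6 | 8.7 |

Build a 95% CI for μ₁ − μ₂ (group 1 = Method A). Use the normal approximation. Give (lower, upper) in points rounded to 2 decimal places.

(-7.47, -3.53)

Standard errors of each mean: 9.2/√128 = 0.8132 and 8.7/√216 = 0.5920.
SE(x̄₁ − x̄₂) = √(0.8132² + 0.5920²) = 1.0059 for independent samples with unequal variances.
With z* = 1.960, the margin is 1.960 × 1.0059 = 1.9716.
x̄₁ − x̄₂ = 64.1 − 69.6 = -5.5000; the interval is -5.5000 ± 1.9716 = (-7.47, -3.53).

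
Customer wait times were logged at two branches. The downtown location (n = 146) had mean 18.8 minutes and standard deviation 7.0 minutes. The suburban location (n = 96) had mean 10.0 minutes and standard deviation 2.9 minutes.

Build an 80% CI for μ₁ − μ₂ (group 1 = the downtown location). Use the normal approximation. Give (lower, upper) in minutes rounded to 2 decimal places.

(7.97, 9.63)

SE₁ = s₁/√n₁ = 7.0/√146 = 0.5793; SE₂ = 2.9/√96 = 0.2960.
Independent samples, unequal variances: SE_diff = √(SE₁² + SE₂²) = √(0.33558849 + 0.087616) = 0.6505.
z* = 1.282, so margin of error = 1.282 × 0.6505 = 0.8339.
Difference in means = 18.8 − 10.0 = 8.8000.
8.8000 ± 0.8339 → (7.97, 9.63).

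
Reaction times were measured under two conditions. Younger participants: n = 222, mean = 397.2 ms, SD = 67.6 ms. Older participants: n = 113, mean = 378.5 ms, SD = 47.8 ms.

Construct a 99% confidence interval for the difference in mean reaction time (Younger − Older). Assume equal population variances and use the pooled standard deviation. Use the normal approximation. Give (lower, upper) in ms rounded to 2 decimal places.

(0.35, 37.05)

s_p = √[((n₁−1)s₁² + (n₂−1)s₂²)/(n₁+n₂−2)] = √[(221·67.6² + 112·47.8²)/333] = 61.6543.
SE = 61.6543·√(1/222 + 1/113) = 7.1248.
With z* = 2.576, margin = 2.576 × 7.1248 = 18.3535.
x̄₁ − x̄₂ = 397.2 − 378.5 = 18.7000; interval 18.7000 ± 18.3535 = (0.35, 37.05).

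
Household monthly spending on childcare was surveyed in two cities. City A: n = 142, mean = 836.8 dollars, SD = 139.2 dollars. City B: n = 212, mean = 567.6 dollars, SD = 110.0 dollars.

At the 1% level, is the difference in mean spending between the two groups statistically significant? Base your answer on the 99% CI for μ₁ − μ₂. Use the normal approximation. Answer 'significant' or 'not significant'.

significant

Standard errors of each mean: 139.2/√142 = 11.6814 and 110.0/√212 = 7.5548.
SE(x̄₁ − x̄₂) = √(11.6814² + 7.5548²) = 13.9115 for independent samples with unequal variances.
With z* = 2.576, the margin is 2.576 × 13.9115 = 35.8360.
x̄₁ − x̄₂ = 836.8 − 567.6 = 269.2000; the interval is 269.2000 ± 35.8360 = (233.3640, 305.0360).
The interval (233.3640, 305.0360) does not contain 0, so the difference is significant.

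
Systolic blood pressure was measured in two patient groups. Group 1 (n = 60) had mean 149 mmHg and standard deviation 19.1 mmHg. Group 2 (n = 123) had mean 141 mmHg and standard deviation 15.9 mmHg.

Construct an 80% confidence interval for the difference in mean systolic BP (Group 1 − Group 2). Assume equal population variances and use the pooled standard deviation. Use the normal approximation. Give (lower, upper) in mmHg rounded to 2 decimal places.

(4.57, 11.43)

Pooled variance s_p² = [59·19.1² + 122·15.9²] / (60+123−2) = 289.3183, so s_p = 17.0094.
SE_diff = s_p·√(1/n₁ + 1/n₂) = 17.0094·√(1/60 + 1/123) = 2.6785.
z* = 1.282; margin = 1.282 × 2.6785 = 3.4338.
Difference = 149 − 141 = 8.0000.
8.0000 ± 3.4338 → (4.57, 11.43).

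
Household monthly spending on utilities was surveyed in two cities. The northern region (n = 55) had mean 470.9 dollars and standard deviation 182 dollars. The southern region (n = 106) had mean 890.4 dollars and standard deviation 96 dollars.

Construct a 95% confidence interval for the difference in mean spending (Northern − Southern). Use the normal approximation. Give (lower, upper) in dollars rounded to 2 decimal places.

(-470.96, -368.04)

Per-group SEs: s₁/√n₁ = 182/√55 = 24.5409, s₂/√n₂ = 96/√106 = 9.3243.
Unpooled SE of the difference: √(602.25577281 + 86.94257049) = 26.2526.
Margin of error = z* · SE = 1.960 × 26.2526 = 51.4551.
x̄₁ − x̄₂ = 470.9 − 890.4 = -419.5000.
CI: -419.5000 ± 51.4551 = (-470.96, -368.04).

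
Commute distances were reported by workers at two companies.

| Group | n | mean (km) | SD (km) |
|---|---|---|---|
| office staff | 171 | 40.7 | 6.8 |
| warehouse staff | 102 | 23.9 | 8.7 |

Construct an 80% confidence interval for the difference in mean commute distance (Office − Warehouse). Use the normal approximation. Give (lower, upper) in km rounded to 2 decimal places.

Per-group SEs: s₁/√n₁ = 6.8/√171 = 0.5200, s₂/√n₂ = 8.7/√102 = 0.8614.
Unpooled SE of the difference: √(0.2704 + 0.74200996) = 1.0062.
Margin of error = z* · SE = 1.282 × 1.0062 = 1.2899.
x̄₁ − x̄₂ = 40.7 − 23.9 = 16.8000.
CI: 16.8000 ± 1.2899 = (15.51, 18.09).

(15.51, 18.09)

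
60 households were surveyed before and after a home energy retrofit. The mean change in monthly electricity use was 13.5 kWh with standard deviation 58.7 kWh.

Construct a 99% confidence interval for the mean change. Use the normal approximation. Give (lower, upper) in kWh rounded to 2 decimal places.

This is a matched-pairs design, so SE = s_d/√n = 58.7/√60 = 7.5781.
Margin = 2.576 × 7.5781 = 19.5212; the interval is 13.5 ± 19.5212 = (-6.02, 33.02).

(-6.02, 33.02)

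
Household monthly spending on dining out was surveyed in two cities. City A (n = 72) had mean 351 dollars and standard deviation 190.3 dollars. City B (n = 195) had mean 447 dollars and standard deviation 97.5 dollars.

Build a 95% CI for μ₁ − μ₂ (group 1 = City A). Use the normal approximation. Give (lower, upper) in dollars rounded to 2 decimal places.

SE₁ = s₁/√n₁ = 190.3/√72 = 22.4271; SE₂ = 97.5/√195 = 6.9821.
Independent samples, unequal variances: SE_diff = √(SE₁² + SE₂²) = √(502.97481441 + 48.74972041) = 23.4888.
z* = 1.960, so margin of error = 1.960 × 23.4888 = 46.0380.
Difference in means = 351 − 447 = -96.0000.
-96.0000 ± 46.0380 → (-142.04, -49.96).

(-142.04, -49.96)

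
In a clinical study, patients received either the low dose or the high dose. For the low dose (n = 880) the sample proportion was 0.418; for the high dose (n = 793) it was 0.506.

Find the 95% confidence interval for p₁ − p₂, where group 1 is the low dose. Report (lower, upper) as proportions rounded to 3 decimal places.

(-0.136, -0.040)

Each SE is √(p̂(1−p̂)/n): √(0.4180·0.5820/880) = 0.01663 and √(0.5060·0.4940/793) = 0.01775.
SE(p̂₁ − p̂₂) = √(SE₁² + SE₂²) = √(0.0002765569 + 0.0003150625) = 0.02432, since the two samples are independent.
At 95% confidence z* = 1.960; margin = 1.960 × 0.02432 = 0.04767.
The difference is 0.4180 − 0.5060 = -0.0880, so the interval is -0.0880 ± 0.04767 = (-0.136, -0.040).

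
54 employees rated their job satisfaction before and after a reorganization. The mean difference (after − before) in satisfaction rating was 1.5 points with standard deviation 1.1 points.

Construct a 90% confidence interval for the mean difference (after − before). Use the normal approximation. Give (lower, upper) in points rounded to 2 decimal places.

(1.25, 1.75)

Paired design: SE = s_d/√n = 1.1/√54 = 0.1497.
z* = 1.645; margin of error = 1.645 × 0.1497 = 0.2463.
1.5 ± 0.2463 → (1.25, 1.75).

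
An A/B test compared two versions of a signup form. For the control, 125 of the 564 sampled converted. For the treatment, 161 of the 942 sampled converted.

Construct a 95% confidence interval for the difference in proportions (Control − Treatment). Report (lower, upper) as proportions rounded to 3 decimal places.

(0.009, 0.093)

First, p̂₁ = 125/564 = 0.2216; p̂₂ = 161/942 = 0.1709.
The two standard errors are √(0.2216×0.7784/564) = 0.01749 and √(0.1709×0.8291/942) = 0.01226.
Because the samples are independent, SE_diff = √(0.01749² + 0.01226²) = 0.02136.
Using z* = 1.960 for 95%, ME = 1.960 × 0.02136 = 0.04187.
p̂₁ − p̂₂ = 0.0507; interval 0.0507 ± 0.04187 gives (0.009, 0.093).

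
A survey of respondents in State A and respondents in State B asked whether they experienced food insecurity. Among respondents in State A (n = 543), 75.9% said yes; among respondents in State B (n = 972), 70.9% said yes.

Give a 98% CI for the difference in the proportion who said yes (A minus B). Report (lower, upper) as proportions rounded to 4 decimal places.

(-0.0045, 0.1045)

Each SE is √(p̂(1−p̂)/n): √(0.7590·0.2410/543) = 0.01835 and √(0.7090·0.2910/972) = 0.01457.
SE(p̂₁ − p̂₂) = √(SE₁² + SE₂²) = √(0.0003367225 + 0.0002122849) = 0.02343, since the two samples are independent.
At 98% confidence z* = 2.326; margin = 2.326 × 0.02343 = 0.05450.
The difference is 0.7590 − 0.7090 = 0.0500, so the interval is 0.0500 ± 0.05450 = (-0.0045, 0.1045).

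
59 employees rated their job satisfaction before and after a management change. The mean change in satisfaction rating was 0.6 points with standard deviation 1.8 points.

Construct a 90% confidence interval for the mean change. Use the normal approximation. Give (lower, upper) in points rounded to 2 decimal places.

(0.21, 0.99)

Paired design: SE = s_d/√n = 1.8/√59 = 0.2343.
z* = 1.645; margin of error = 1.645 × 0.2343 = 0.3854.
0.6 ± 0.3854 → (0.21, 0.99).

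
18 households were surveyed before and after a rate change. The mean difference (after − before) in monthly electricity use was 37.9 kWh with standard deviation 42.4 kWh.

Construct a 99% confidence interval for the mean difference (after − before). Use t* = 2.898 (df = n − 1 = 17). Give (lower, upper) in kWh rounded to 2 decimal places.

Paired design: SE = s_d/√n = 42.4/√18 = 9.9938.
t* = 2.898; margin of error = 2.898 × 9.9938 = 28.9620.
37.9 ± 28.9620 → (8.94, 66.86).

(8.94, 66.86)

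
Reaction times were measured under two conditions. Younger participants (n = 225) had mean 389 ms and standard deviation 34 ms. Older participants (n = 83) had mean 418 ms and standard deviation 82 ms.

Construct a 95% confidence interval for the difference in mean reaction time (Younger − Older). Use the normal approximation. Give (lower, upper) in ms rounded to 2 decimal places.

Per-group SEs: s₁/√n₁ = 34/√225 = 2.2667, s₂/√n₂ = 82/√83 = 9.0007.
Unpooled SE of the difference: √(5.13792889 + 81.01260049) = 9.2817.
Margin of error = z* · SE = 1.960 × 9.2817 = 18.1921.
x̄₁ − x̄₂ = 389 − 418 = -29.0000.
CI: -29.0000 ± 18.1921 = (-47.19, -10.81).

(-47.19, -10.81)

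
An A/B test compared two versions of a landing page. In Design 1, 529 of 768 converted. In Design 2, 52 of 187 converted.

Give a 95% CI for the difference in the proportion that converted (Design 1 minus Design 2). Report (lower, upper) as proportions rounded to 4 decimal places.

(0.3386, 0.4828)

First, p̂₁ = 529/768 = 0.6888; p̂₂ = 52/187 = 0.2781.
The two standard errors are √(0.6888×0.3112/768) = 0.01671 and √(0.2781×0.7219/187) = 0.03277.
Because the samples are independent, SE_diff = √(0.01671² + 0.03277²) = 0.03678.
Using z* = 1.960 for 95%, ME = 1.960 × 0.03678 = 0.07209.
p̂₁ − p̂₂ = 0.4107; interval 0.4107 ± 0.07209 gives (0.3386, 0.4828).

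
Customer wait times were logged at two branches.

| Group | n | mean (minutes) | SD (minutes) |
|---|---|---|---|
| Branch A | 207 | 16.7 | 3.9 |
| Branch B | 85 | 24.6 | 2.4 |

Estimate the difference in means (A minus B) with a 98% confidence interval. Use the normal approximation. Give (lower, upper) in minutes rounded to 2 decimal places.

(-8.77, -7.03)

SE₁ = s₁/√n₁ = 3.9/√207 = 0.2711; SE₂ = 2.4/√85 = 0.2603.
Independent samples, unequal variances: SE_diff = √(SE₁² + SE₂²) = √(0.07349521 + 0.06775609) = 0.3758.
z* = 2.326, so margin of error = 2.326 × 0.3758 = 0.8741.
Difference in means = 16.7 − 24.6 = -7.9000.
-7.9000 ± 0.8741 → (-8.77, -7.03).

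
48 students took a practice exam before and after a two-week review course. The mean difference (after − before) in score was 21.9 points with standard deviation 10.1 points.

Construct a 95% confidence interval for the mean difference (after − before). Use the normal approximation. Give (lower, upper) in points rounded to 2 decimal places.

(19.04, 24.76)

Paired design: SE = s_d/√n = 10.1/√48 = 1.4578.
z* = 1.960; margin of error = 1.960 × 1.4578 = 2.8573.
21.9 ± 2.8573 → (19.04, 24.76).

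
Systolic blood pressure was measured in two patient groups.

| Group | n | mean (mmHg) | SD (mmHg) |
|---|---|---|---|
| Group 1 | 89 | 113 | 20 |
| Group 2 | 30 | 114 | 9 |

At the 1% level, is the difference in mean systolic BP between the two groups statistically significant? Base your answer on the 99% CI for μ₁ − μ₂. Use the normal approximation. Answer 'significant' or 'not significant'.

Standard errors of each mean: 20/√89 = 2.1200 and 9/√30 = 1.6432.
SE(x̄₁ − x̄₂) = √(2.1200² + 1.6432²) = 2.6823 for independent samples with unequal variances.
With z* = 2.576, the margin is 2.576 × 2.6823 = 6.9096.
x̄₁ − x̄₂ = 113 − 114 = -1.0000; the interval is -1.0000 ± 6.9096 = (-7.9096, 5.9096).
The interval (-7.9096, 5.9096) contains 0, so the difference is not significant.

not significant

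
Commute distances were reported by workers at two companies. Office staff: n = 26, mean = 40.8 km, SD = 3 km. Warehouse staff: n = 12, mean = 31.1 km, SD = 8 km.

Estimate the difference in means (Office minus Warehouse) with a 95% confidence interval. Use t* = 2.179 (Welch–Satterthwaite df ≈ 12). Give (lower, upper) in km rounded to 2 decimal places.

(4.51, 14.89)

Per-group SEs: s₁/√n₁ = 3/√26 = 0.5883, s₂/√n₂ = 8/√12 = 2.3094.
Unpooled SE of the difference: √(0.34609689 + 5.33332836) = 2.3832.
Margin of error = t* · SE = 2.179 × 2.3832 = 5.1930.
x̄₁ − x̄₂ = 40.8 − 31.1 = 9.7000.
CI: 9.7000 ± 5.1930 = (4.51, 14.89).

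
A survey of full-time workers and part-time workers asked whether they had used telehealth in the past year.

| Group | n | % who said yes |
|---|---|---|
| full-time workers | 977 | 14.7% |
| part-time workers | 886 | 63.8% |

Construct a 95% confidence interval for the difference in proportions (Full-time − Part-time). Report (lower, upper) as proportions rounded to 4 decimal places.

The two standard errors are √(0.1470×0.8530/977) = 0.01133 and √(0.6380×0.3620/886) = 0.01615.
Because the samples are independent, SE_diff = √(0.01133² + 0.01615²) = 0.01973.
Using z* = 1.960 for 95%, ME = 1.960 × 0.01973 = 0.03867.
p̂₁ − p̂₂ = -0.4910; interval -0.4910 ± 0.03867 gives (-0.5297, -0.4523).

(-0.5297, -0.4523)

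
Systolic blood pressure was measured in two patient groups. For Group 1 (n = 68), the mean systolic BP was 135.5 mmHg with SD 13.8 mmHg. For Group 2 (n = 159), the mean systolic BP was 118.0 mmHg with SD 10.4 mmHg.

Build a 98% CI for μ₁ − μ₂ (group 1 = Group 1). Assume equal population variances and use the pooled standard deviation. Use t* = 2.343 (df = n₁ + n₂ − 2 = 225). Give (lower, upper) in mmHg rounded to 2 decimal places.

(13.59, 21.41)

Pooled variance s_p² = [67·13.8² + 158·10.4²] / (68+159−2) = 132.6612, so s_p = 11.5179.
SE_diff = s_p·√(1/n₁ + 1/n₂) = 11.5179·√(1/68 + 1/159) = 1.6689.
t* = 2.343; margin = 2.343 × 1.6689 = 3.9102.
Difference = 135.5 − 118.0 = 17.5000.
17.5000 ± 3.9102 → (13.59, 21.41).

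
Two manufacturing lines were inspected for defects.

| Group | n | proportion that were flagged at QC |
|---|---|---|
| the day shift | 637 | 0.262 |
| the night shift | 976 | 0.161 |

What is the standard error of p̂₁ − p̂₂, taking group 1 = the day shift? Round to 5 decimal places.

0.02102

SE₁ = √(p̂₁(1−p̂₁)/n₁) = √(0.2620·0.7380/637) = 0.01742; SE₂ = √(0.1610·0.8390/976) = 0.01176.
Independent samples: SE of the difference = √(SE₁² + SE₂²) = √(0.0003034564 + 0.0001382976) = 0.02102.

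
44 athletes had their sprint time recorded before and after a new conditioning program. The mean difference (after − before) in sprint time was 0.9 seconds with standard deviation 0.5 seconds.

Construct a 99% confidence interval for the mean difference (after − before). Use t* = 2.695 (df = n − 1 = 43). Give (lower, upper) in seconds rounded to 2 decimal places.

(0.70, 1.10)

Paired design: SE = s_d/√n = 0.5/√44 = 0.0754.
t* = 2.695; margin of error = 2.695 × 0.0754 = 0.2032.
0.9 ± 0.2032 → (0.70, 1.10).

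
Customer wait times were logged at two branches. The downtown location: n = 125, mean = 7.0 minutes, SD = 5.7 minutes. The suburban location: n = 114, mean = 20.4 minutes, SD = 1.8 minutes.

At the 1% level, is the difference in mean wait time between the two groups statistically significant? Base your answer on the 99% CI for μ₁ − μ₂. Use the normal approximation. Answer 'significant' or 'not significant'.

Per-group SEs: s₁/√n₁ = 5.7/√125 = 0.5098, s₂/√n₂ = 1.8/√114 = 0.1686.
Unpooled SE of the difference: √(0.25989604 + 0.02842596) = 0.5370.
Margin of error = z* · SE = 2.576 × 0.5370 = 1.3833.
x̄₁ − x̄₂ = 7.0 − 20.4 = -13.4000.
CI: -13.4000 ± 1.3833 = (-14.7833, -12.0167).
The interval (-14.7833, -12.0167) does not contain 0, so the difference is significant.

significant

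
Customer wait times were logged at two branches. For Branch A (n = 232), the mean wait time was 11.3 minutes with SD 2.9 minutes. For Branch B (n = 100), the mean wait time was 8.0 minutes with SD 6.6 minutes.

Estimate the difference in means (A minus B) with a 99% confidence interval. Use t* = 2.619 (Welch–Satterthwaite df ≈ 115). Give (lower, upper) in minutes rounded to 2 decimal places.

SE₁ = s₁/√n₁ = 2.9/√232 = 0.1904; SE₂ = 6.6/√100 = 0.6600.
Independent samples, unequal variances: SE_diff = √(SE₁² + SE₂²) = √(0.03625216 + 0.4356) = 0.6869.
t* = 2.619, so margin of error = 2.619 × 0.6869 = 1.7990.
Difference in means = 11.3 − 8.0 = 3.3000.
3.3000 ± 1.7990 → (1.50, 5.10).

(1.50, 5.10)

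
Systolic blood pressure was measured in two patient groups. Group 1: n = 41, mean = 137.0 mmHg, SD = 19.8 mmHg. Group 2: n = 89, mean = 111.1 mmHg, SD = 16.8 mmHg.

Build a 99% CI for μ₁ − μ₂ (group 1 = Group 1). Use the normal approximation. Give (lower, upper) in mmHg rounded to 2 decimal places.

(16.71, 35.09)

SE₁ = s₁/√n₁ = 19.8/√41 = 3.0922; SE₂ = 16.8/√89 = 1.7808.
Independent samples, unequal variances: SE_diff = √(SE₁² + SE₂²) = √(9.56170084 + 3.17124864) = 3.5683.
z* = 2.576, so margin of error = 2.576 × 3.5683 = 9.1919.
Difference in means = 137.0 − 111.1 = 25.9000.
25.9000 ± 9.1919 → (16.71, 35.09).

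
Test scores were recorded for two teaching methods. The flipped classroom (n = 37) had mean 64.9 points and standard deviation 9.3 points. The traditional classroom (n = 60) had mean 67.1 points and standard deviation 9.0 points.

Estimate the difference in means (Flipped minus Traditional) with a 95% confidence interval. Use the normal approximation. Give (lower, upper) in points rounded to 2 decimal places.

Standard errors of each mean: 9.3/√37 = 1.5289 and 9.0/√60 = 1.1619.
SE(x̄₁ − x̄₂) = √(1.5289² + 1.1619²) = 1.9203 for independent samples with unequal variances.
With z* = 1.960, the margin is 1.960 × 1.9203 = 3.7638.
x̄₁ − x̄₂ = 64.9 − 67.1 = -2.2000; the interval is -2.2000 ± 3.7638 = (-5.96, 1.56).

(-5.96, 1.56)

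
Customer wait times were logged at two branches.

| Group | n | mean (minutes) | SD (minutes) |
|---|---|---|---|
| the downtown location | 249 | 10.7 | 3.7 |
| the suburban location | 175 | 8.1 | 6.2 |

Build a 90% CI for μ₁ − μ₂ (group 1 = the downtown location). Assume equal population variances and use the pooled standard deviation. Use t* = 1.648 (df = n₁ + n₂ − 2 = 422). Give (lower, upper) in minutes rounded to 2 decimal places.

s_p = √[((n₁−1)s₁² + (n₂−1)s₂²)/(n₁+n₂−2)] = √[(248·3.7² + 174·6.2²)/422] = 4.8882.
SE = 4.8882·√(1/249 + 1/175) = 0.4822.
With t* = 1.648, margin = 1.648 × 0.4822 = 0.7947.
x̄₁ − x̄₂ = 10.7 − 8.1 = 2.6000; interval 2.6000 ± 0.7947 = (1.81, 3.39).

(1.81, 3.39)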